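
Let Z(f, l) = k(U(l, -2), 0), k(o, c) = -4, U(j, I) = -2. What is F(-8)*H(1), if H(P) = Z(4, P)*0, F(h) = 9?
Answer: 0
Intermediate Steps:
Z(f, l) = -4
H(P) = 0 (H(P) = -4*0 = 0)
F(-8)*H(1) = 9*0 = 0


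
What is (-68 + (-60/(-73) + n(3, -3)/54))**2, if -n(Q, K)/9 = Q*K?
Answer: 91948921/21316 ≈ 4313.6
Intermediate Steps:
n(Q, K) = -9*K*Q (n(Q, K) = -9*Q*K = -9*K*Q)
(-68 + (-60/(-73) + n(3, -3)/54))**2 = (-68 + (-60/(-73) - 9*(-3)*3/54))**2 = (-68 + (-60*(-1/73) + 81*(1/54)))**2 = (-68 + (60/73 + 3/2))**2 = (-68 + 339/146)**2 = (-9589/146)**2 = 91948921/21316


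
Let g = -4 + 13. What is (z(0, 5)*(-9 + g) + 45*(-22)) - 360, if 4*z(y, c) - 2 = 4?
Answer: -1350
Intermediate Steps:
z(y, c) = 3/2 (z(y, c) = 1/2 + (1/4)*4 = 1/2 + 1 = 3/2)
g = 9
(z(0, 5)*(-9 + g) + 45*(-22)) - 360 = (3*(-9 + 9)/2 + 45*(-22)) - 360 = ((3/2)*0 - 990) - 360 = (0 - 990) - 360 = -990 - 360 = -1350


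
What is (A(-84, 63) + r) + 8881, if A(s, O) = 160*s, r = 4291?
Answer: -268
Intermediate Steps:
(A(-84, 63) + r) + 8881 = (160*(-84) + 4291) + 8881 = (-13440 + 4291) + 8881 = -9149 + 8881 = -268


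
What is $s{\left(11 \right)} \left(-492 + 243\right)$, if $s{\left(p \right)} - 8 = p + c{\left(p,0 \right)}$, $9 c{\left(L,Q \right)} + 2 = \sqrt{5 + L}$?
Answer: $- \frac{14359}{3} \approx -4786.3$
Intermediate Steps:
$c{\left(L,Q \right)} = - \frac{2}{9} + \frac{\sqrt{5 + L}}{9}$
$s{\left(p \right)} = \frac{70}{9} + p + \frac{\sqrt{5 + p}}{9}$ ($s{\left(p \right)} = 8 + \left(p + \left(- \frac{2}{9} + \frac{\sqrt{5 + p}}{9}\right)\right) = 8 + \left(- \frac{2}{9} + p + \frac{\sqrt{5 + p}}{9}\right) = \frac{70}{9} + p + \frac{\sqrt{5 + p}}{9}$)
$s{\left(11 \right)} \left(-492 + 243\right) = \left(\frac{70}{9} + 11 + \frac{\sqrt{5 + 11}}{9}\right) \left(-492 + 243\right) = \left(\frac{70}{9} + 11 + \frac{\sqrt{16}}{9}\right) \left(-249\right) = \left(\frac{70}{9} + 11 + \frac{1}{9} \cdot 4\right) \left(-249\right) = \left(\frac{70}{9} + 11 + \frac{4}{9}\right) \left(-249\right) = \frac{173}{9} \left(-249\right) = - \frac{14359}{3}$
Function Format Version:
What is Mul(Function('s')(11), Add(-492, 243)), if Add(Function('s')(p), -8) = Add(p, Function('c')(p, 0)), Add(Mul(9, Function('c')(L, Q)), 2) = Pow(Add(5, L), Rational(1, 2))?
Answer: Rational(-14359, 3) ≈ -4786.3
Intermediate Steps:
Function('c')(L, Q) = Add(Rational(-2, 9), Mul(Rational(1, 9), Pow(Add(5, L), Rational(1, 2))))
Function('s')(p) = Add(Rational(70, 9), p, Mul(Rational(1, 9), Pow(Add(5, p), Rational(1, 2)))) (Function('s')(p) = Add(8, Add(p, Add(Rational(-2, 9), Mul(Rational(1, 9), Pow(Add(5, p), Rational(1, 2)))))) = Add(8, Add(Rational(-2, 9), p, Mul(Rational(1, 9), Pow(Add(5, p), Rational(1, 2))))) = Add(Rational(70, 9), p, Mul(Rational(1, 9), Pow(Add(5, p), Rational(1, 2)))))
Mul(Function('s')(11), Add(-492, 243)) = Mul(Add(Rational(70, 9), 11, Mul(Rational(1, 9), Pow(Add(5, 11), Rational(1, 2)))), Add(-492, 243)) = Mul(Add(Rational(70, 9), 11, Mul(Rational(1, 9), Pow(16, Rational(1, 2)))), -249) = Mul(Add(Rational(70, 9), 11, Mul(Rational(1, 9), 4)), -249) = Mul(Add(Rational(70, 9), 11, Rational(4, 9)), -249) = Mul(Rational(173, 9), -249) = Rational(-14359, 3)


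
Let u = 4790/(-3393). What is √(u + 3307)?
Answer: √4228379597/1131 ≈ 57.494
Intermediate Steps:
u = -4790/3393 (u = 4790*(-1/3393) = -4790/3393 ≈ -1.4117)
√(u + 3307) = √(-4790/3393 + 3307) = √(11215861/3393) = √4228379597/1131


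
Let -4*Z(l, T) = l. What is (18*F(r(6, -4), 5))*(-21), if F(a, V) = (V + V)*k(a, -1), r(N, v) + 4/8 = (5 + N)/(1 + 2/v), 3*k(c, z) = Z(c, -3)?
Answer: 13545/2 ≈ 6772.5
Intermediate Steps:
Z(l, T) = -l/4
k(c, z) = -c/12 (k(c, z) = (-c/4)/3 = -c/12)
r(N, v) = -½ + (5 + N)/(1 + 2/v)
F(a, V) = -V*a/6 (F(a, V) = (V + V)*(-a/12) = (2*V)*(-a/12) = -V*a/6)
(18*F(r(6, -4), 5))*(-21) = (18*(-⅙*5*(-1 + (9/2)*(-4) + 6*(-4))/(2 - 4)))*(-21) = (18*(-⅙*5*(-1 - 18 - 24)/(-2)))*(-21) = (18*(-⅙*5*(-½*(-43))))*(-21) = (18*(-⅙*5*43/2))*(-21) = (18*(-215/12))*(-21) = -645/2*(-21) = 13545/2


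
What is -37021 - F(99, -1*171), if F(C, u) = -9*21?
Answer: -36832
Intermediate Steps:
F(C, u) = -189
-37021 - F(99, -1*171) = -37021 - 1*(-189) = -37021 + 189 = -36832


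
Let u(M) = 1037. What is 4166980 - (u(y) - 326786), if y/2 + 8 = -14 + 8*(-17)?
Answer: 4492729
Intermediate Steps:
y = -316 (y = -16 + 2*(-14 + 8*(-17)) = -16 + 2*(-14 - 136) = -16 + 2*(-150) = -16 - 300 = -316)
4166980 - (u(y) - 326786) = 4166980 - (1037 - 326786) = 4166980 - 1*(-325749) = 4166980 + 325749 = 4492729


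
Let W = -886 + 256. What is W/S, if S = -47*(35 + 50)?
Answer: 126/799 ≈ 0.15770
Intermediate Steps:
W = -630
S = -3995 (S = -47*85 = -3995)
W/S = -630/(-3995) = -630*(-1/3995) = 126/799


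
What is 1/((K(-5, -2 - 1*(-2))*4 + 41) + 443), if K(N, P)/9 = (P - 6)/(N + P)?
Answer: 5/2636 ≈ 0.0018968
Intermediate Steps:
K(N, P) = 9*(-6 + P)/(N + P) (K(N, P) = 9*((P - 6)/(N + P)) = 9*((-6 + P)/(N + P)) = 9*(-6 + P)/(N + P))
1/((K(-5, -2 - 1*(-2))*4 + 41) + 443) = 1/(((9*(-6 + (-2 - 1*(-2)))/(-5 + (-2 - 1*(-2))))*4 + 41) + 443) = 1/(((9*(-6 + (-2 + 2))/(-5 + (-2 + 2)))*4 + 41) + 443) = 1/(((9*(-6 + 0)/(-5 + 0))*4 + 41) + 443) = 1/(((9*(-6)/(-5))*4 + 41) + 443) = 1/(((9*(-⅕)*(-6))*4 + 41) + 443) = 1/(((54/5)*4 + 41) + 443) = 1/((216/5 + 41) + 443) = 1/(421/5 + 443) = 1/(2636/5) = 5/2636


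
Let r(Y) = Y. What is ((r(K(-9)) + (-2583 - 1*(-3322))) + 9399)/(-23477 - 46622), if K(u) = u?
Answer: -10129/70099 ≈ -0.14450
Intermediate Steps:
((r(K(-9)) + (-2583 - 1*(-3322))) + 9399)/(-23477 - 46622) = ((-9 + (-2583 - 1*(-3322))) + 9399)/(-23477 - 46622) = ((-9 + (-2583 + 3322)) + 9399)/(-70099) = ((-9 + 739) + 9399)*(-1/70099) = (730 + 9399)*(-1/70099) = 10129*(-1/70099) = -10129/70099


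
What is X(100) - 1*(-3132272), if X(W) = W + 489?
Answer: 3132861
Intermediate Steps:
X(W) = 489 + W
X(100) - 1*(-3132272) = (489 + 100) - 1*(-3132272) = 589 + 3132272 = 3132861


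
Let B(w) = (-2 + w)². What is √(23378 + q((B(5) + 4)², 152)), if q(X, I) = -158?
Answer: 6*√645 ≈ 152.38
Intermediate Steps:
√(23378 + q((B(5) + 4)², 152)) = √(23378 - 158) = √23220 = 6*√645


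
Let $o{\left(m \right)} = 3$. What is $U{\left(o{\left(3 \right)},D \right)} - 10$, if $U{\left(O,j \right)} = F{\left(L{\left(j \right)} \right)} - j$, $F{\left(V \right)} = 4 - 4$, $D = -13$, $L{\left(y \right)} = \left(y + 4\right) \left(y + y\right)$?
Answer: $3$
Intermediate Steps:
$L{\left(y \right)} = 2 y \left(4 + y\right)$ ($L{\left(y \right)} = \left(4 + y\right) 2 y = 2 y \left(4 + y\right)$)
$F{\left(V \right)} = 0$
$U{\left(O,j \right)} = - j$ ($U{\left(O,j \right)} = 0 - j = - j$)
$U{\left(o{\left(3 \right)},D \right)} - 10 = \left(-1\right) \left(-13\right) - 10 = 13 - 10 = 3$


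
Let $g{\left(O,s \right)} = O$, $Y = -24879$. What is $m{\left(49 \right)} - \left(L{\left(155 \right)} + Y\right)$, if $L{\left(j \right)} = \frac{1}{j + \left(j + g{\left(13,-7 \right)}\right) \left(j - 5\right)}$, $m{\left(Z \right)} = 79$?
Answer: $\frac{632810089}{25355} \approx 24958.0$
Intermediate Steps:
$L{\left(j \right)} = \frac{1}{j + \left(-5 + j\right) \left(13 + j\right)}$ ($L{\left(j \right)} = \frac{1}{j + \left(j + 13\right) \left(j - 5\right)} = \frac{1}{j + \left(13 + j\right) \left(-5 + j\right)} = \frac{1}{j + \left(-5 + j\right) \left(13 + j\right)}$)
$m{\left(49 \right)} - \left(L{\left(155 \right)} + Y\right) = 79 - \left(\frac{1}{-65 + 155^{2} + 9 \cdot 155} - 24879\right) = 79 - \left(\frac{1}{-65 + 24025 + 1395} - 24879\right) = 79 - \left(\frac{1}{25355} - 24879\right) = 79 - - \frac{630807044}{25355} = 79 + \frac{630807044}{25355} = \frac{632810089}{25355}$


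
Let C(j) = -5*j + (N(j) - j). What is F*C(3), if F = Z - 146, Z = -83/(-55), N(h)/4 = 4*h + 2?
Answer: -301986/55 ≈ -5490.7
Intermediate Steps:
N(h) = 8 + 16*h (N(h) = 4*(4*h + 2) = 4*(2 + 4*h) = 8 + 16*h)
Z = 83/55 (Z = -83*(-1/55) = 83/55 ≈ 1.5091)
F = -7947/55 (F = 83/55 - 146 = -7947/55 ≈ -144.49)
C(j) = 8 + 10*j (C(j) = -5*j + ((8 + 16*j) - j) = -5*j + (8 + 15*j) = 8 + 10*j)
F*C(3) = -7947*(8 + 10*3)/55 = -7947*(8 + 30)/55 = -7947/55*38 = -301986/55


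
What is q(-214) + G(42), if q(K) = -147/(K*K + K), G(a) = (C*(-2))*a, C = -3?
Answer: 3828839/15194 ≈ 252.00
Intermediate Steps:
G(a) = 6*a (G(a) = (-3*(-2))*a = 6*a)
q(K) = -147/(K + K²) (q(K) = -147/(K² + K) = -147/(K + K²))
q(-214) + G(42) = -147/(-214*(1 - 214)) + 6*42 = -147*(-1/214)/(-213) + 252 = -147*(-1/214)*(-1/213) + 252 = -49/15194 + 252 = 3828839/15194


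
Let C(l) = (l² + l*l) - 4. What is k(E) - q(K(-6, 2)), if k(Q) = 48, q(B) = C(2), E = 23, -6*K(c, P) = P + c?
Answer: 44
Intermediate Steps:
K(c, P) = -P/6 - c/6 (K(c, P) = -(P + c)/6 = -P/6 - c/6)
C(l) = -4 + 2*l² (C(l) = (l² + l²) - 4 = 2*l² - 4 = -4 + 2*l²)
q(B) = 4 (q(B) = -4 + 2*2² = -4 + 2*4 = -4 + 8 = 4)
k(E) - q(K(-6, 2)) = 48 - 1*4 = 48 - 4 = 44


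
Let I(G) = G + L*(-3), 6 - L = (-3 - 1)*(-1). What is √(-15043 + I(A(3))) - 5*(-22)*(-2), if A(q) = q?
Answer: -220 + I*√15046 ≈ -220.0 + 122.66*I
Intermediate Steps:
L = 2 (L = 6 - (-3 - 1)*(-1) = 6 - (-4)*(-1) = 6 - 1*4 = 6 - 4 = 2)
I(G) = -6 + G (I(G) = G + 2*(-3) = G - 6 = -6 + G)
√(-15043 + I(A(3))) - 5*(-22)*(-2) = √(-15043 + (-6 + 3)) - 5*(-22)*(-2) = √(-15043 - 3) + 110*(-2) = √(-15046) - 220 = I*√15046 - 220 = -220 + I*√15046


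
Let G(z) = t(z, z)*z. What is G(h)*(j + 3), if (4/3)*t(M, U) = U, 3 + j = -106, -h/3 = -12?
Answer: -103032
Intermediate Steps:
h = 36 (h = -3*(-12) = 36)
j = -109 (j = -3 - 106 = -109)
t(M, U) = 3*U/4
G(z) = 3*z²/4 (G(z) = (3*z/4)*z = 3*z²/4)
G(h)*(j + 3) = ((¾)*36²)*(-109 + 3) = ((¾)*1296)*(-106) = 972*(-106) = -103032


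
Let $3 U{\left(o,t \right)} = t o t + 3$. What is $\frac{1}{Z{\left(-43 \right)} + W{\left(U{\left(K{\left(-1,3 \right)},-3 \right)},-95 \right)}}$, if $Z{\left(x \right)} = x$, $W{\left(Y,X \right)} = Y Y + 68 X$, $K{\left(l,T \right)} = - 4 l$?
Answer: $- \frac{1}{6334} \approx -0.00015788$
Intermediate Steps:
$U{\left(o,t \right)} = 1 + \frac{o t^{2}}{3}$ ($U{\left(o,t \right)} = \frac{t o t + 3}{3} = \frac{o t t + 3}{3} = \frac{o t^{2} + 3}{3} = \frac{3 + o t^{2}}{3} = 1 + \frac{o t^{2}}{3}$)
$W{\left(Y,X \right)} = Y^{2} + 68 X$
$\frac{1}{Z{\left(-43 \right)} + W{\left(U{\left(K{\left(-1,3 \right)},-3 \right)},-95 \right)}} = \frac{1}{-43 + \left(\left(1 + \frac{\left(-4\right) \left(-1\right) \left(-3\right)^{2}}{3}\right)^{2} + 68 \left(-95\right)\right)} = \frac{1}{-43 - \left(6460 - \left(1 + \frac{1}{3} \cdot 4 \cdot 9\right)^{2}\right)} = \frac{1}{-43 - \left(6460 - \left(1 + 12\right)^{2}\right)} = \frac{1}{-43 - \left(6460 - 13^{2}\right)} = \frac{1}{-43 + \left(169 - 6460\right)} = \frac{1}{-43 - 6291} = \frac{1}{-6334} = - \frac{1}{6334}$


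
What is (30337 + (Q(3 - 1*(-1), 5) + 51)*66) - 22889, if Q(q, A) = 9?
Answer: 11408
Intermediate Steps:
(30337 + (Q(3 - 1*(-1), 5) + 51)*66) - 22889 = (30337 + (9 + 51)*66) - 22889 = (30337 + 60*66) - 22889 = (30337 + 3960) - 22889 = 34297 - 22889 = 11408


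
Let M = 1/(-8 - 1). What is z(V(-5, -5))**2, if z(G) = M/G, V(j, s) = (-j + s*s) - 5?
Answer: 1/50625 ≈ 1.9753e-5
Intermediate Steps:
V(j, s) = -5 + s**2 - j (V(j, s) = (-j + s**2) - 5 = (s**2 - j) - 5 = -5 + s**2 - j)
M = -1/9 (M = 1/(-9) = -1/9 ≈ -0.11111)
z(G) = -1/(9*G)
z(V(-5, -5))**2 = (-1/(9*(-5 + (-5)**2 - 1*(-5))))**2 = (-1/(9*(-5 + 25 + 5)))**2 = (-1/9/25)**2 = (-1/9*1/25)**2 = (-1/225)**2 = 1/50625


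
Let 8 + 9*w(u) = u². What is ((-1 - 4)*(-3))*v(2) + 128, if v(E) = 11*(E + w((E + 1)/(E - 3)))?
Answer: 1429/3 ≈ 476.33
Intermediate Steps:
w(u) = -8/9 + u²/9
v(E) = -88/9 + 11*E + 11*(1 + E)²/(9*(-3 + E)²) (v(E) = 11*(E + (-8/9 + ((E + 1)/(E - 3))²/9)) = 11*(E + (-8/9 + ((1 + E)/(-3 + E))²/9)) = 11*(E + (-8/9 + ((1 + E)²/(-3 + E)²)/9)) = 11*(E + (-8/9 + (1 + E)²/(9*(-3 + E)²))) = 11*(-8/9 + E + (1 + E)²/(9*(-3 + E)²)) = -88/9 + 11*E + 11*(1 + E)²/(9*(-3 + E)²))
((-1 - 4)*(-3))*v(2) + 128 = ((-1 - 4)*(-3))*(11*(-71 - 61*2² + 9*2³ + 131*2)/(9*(9 + 2² - 6*2))) + 128 = (-5*(-3))*(11*(-71 - 61*4 + 9*8 + 262)/(9*(9 + 4 - 12))) + 128 = 15*((11/9)*(-71 - 244 + 72 + 262)/1) + 128 = 15*((11/9)*1*19) + 128 = 15*(209/9) + 128 = 1045/3 + 128 = 1429/3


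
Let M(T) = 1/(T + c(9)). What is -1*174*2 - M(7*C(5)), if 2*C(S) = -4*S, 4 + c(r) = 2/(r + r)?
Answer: -231411/665 ≈ -347.99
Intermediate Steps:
c(r) = -4 + 1/r (c(r) = -4 + 2/(r + r) = -4 + 2/(2*r) = -4 + (1/(2*r))*2 = -4 + 1/r)
C(S) = -2*S (C(S) = (-4*S)/2 = -2*S)
M(T) = 1/(-35/9 + T) (M(T) = 1/(T + (-4 + 1/9)) = 1/(T + (-4 + ⅑)) = 1/(T - 35/9) = 1/(-35/9 + T))
-1*174*2 - M(7*C(5)) = -1*174*2 - 9/(-35 + 9*(7*(-2*5))) = -174*2 - 9/(-35 + 9*(7*(-10))) = -348 - 9/(-35 + 9*(-70)) = -348 - 9/(-35 - 630) = -348 - 9/(-665) = -348 - 9*(-1)/665 = -348 - 1*(-9/665) = -348 + 9/665 = -231411/665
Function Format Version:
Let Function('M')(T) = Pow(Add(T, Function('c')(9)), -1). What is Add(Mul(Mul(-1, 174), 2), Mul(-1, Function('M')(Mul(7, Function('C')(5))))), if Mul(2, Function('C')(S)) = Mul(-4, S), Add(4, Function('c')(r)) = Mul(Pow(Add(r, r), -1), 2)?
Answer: Rational(-231411, 665) ≈ -347.99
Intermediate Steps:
Function('c')(r) = Add(-4, Pow(r, -1)) (Function('c')(r) = Add(-4, Mul(Pow(Add(r, r), -1), 2)) = Add(-4, Mul(Pow(Mul(2, r), -1), 2)) = Add(-4, Mul(Mul(Rational(1, 2), Pow(r, -1)), 2)) = Add(-4, Pow(r, -1)))
Function('C')(S) = Mul(-2, S) (Function('C')(S) = Mul(Rational(1, 2), Mul(-4, S)) = Mul(-2, S))
Function('M')(T) = Pow(Add(Rational(-35, 9), T), -1) (Function('M')(T) = Pow(Add(T, Add(-4, Pow(9, -1))), -1) = Pow(Add(T, Add(-4, Rational(1, 9))), -1) = Pow(Add(T, Rational(-35, 9)), -1) = Pow(Add(Rational(-35, 9), T), -1))
Add(Mul(Mul(-1, 174), 2), Mul(-1, Function('M')(Mul(7, Function('C')(5))))) = Add(Mul(Mul(-1, 174), 2), Mul(-1, Mul(9, Pow(Add(-35, Mul(9, Mul(7, Mul(-2, 5)))), -1)))) = Add(Mul(-174, 2), Mul(-1, Mul(9, Pow(Add(-35, Mul(9, Mul(7, -10))), -1)))) = Add(-348, Mul(-1, Mul(9, Pow(Add(-35, Mul(9, -70)), -1)))) = Add(-348, Mul(-1, Mul(9, Pow(Add(-35, -630), -1)))) = Add(-348, Mul(-1, Mul(9, Pow(-665, -1)))) = Add(-348, Mul(-1, Mul(9, Rational(-1, 665)))) = Add(-348, Mul(-1, Rational(-9, 665))) = Add(-348, Rational(9, 665)) = Rational(-231411, 665)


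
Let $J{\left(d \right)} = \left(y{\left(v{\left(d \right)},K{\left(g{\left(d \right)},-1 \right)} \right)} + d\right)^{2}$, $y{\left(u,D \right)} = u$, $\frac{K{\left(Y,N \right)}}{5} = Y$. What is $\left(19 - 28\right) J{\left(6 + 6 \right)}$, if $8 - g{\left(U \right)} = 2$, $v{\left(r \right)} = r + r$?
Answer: $-11664$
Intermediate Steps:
$v{\left(r \right)} = 2 r$
$g{\left(U \right)} = 6$ ($g{\left(U \right)} = 8 - 2 = 6$)
$K{\left(Y,N \right)} = 5 Y$
$J{\left(d \right)} = 9 d^{2}$ ($J{\left(d \right)} = \left(2 d + d\right)^{2} = \left(3 d\right)^{2} = 9 d^{2}$)
$\left(19 - 28\right) J{\left(6 + 6 \right)} = \left(19 - 28\right) 9 \left(6 + 6\right)^{2} = - 9 \cdot 9 \cdot 12^{2} = - 9 \cdot 9 \cdot 144 = \left(-9\right) 1296 = -11664$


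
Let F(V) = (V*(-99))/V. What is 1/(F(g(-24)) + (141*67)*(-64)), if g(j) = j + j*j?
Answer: -1/604707 ≈ -1.6537e-6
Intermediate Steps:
g(j) = j + j²
F(V) = -99 (F(V) = (-99*V)/V = -99)
1/(F(g(-24)) + (141*67)*(-64)) = 1/(-99 + (141*67)*(-64)) = 1/(-99 + 9447*(-64)) = 1/(-99 - 604608) = 1/(-604707) = -1/604707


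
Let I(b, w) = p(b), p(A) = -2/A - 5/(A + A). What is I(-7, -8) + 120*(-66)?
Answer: -110871/14 ≈ -7919.4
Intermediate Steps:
p(A) = -9/(2*A) (p(A) = -2/A - 5*1/(2*A) = -2/A - 5/(2*A) = -9/(2*A))
I(b, w) = -9/(2*b)
I(-7, -8) + 120*(-66) = -9/2/(-7) + 120*(-66) = -9/2*(-⅐) - 7920 = 9/14 - 7920 = -110871/14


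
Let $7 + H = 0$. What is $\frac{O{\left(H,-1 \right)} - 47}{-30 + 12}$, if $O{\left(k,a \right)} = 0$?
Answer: $\frac{47}{18} \approx 2.6111$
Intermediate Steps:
$H = -7$ ($H = -7 + 0 = -7$)
$\frac{O{\left(H,-1 \right)} - 47}{-30 + 12} = \frac{0 - 47}{-30 + 12} = \frac{1}{-18} \left(-47\right) = \left(- \frac{1}{18}\right) \left(-47\right) = \frac{47}{18}$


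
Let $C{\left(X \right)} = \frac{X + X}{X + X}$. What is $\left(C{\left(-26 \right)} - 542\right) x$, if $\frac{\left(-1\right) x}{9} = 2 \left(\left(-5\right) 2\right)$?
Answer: $-97380$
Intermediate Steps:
$C{\left(X \right)} = 1$ ($C{\left(X \right)} = \frac{2 X}{2 X} = 2 X \frac{1}{2 X} = 1$)
$x = 180$ ($x = - 9 \cdot 2 \left(\left(-5\right) 2\right) = - 9 \cdot 2 \left(-10\right) = \left(-9\right) \left(-20\right) = 180$)
$\left(C{\left(-26 \right)} - 542\right) x = \left(1 - 542\right) 180 = \left(-541\right) 180 = -97380$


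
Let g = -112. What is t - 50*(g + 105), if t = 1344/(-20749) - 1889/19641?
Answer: 142570295785/407531109 ≈ 349.84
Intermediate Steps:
t = -65592365/407531109 (t = 1344*(-1/20749) - 1889*1/19641 = -1344/20749 - 1889/19641 = -65592365/407531109 ≈ -0.16095)
t - 50*(g + 105) = -65592365/407531109 - 50*(-112 + 105) = -65592365/407531109 - 50*(-7) = -65592365/407531109 - 1*(-350) = -65592365/407531109 + 350 = 142570295785/407531109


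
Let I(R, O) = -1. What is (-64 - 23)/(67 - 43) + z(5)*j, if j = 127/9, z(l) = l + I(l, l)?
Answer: 3803/72 ≈ 52.819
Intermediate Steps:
z(l) = -1 + l (z(l) = l - 1 = -1 + l)
j = 127/9 (j = 127*(⅑) = 127/9 ≈ 14.111)
(-64 - 23)/(67 - 43) + z(5)*j = (-64 - 23)/(67 - 43) + (-1 + 5)*(127/9) = -87/24 + 4*(127/9) = -87*1/24 + 508/9 = -29/8 + 508/9 = 3803/72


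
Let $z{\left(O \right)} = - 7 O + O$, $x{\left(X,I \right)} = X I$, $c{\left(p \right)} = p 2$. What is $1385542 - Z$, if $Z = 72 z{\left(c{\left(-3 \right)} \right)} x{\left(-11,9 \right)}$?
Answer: $1642150$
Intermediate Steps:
$c{\left(p \right)} = 2 p$
$x{\left(X,I \right)} = I X$
$z{\left(O \right)} = - 6 O$
$Z = -256608$ ($Z = 72 \left(- 6 \cdot 2 \left(-3\right)\right) 9 \left(-11\right) = 72 \left(\left(-6\right) \left(-6\right)\right) \left(-99\right) = 72 \cdot 36 \left(-99\right) = 2592 \left(-99\right) = -256608$)
$1385542 - Z = 1385542 - -256608 = 1385542 + 256608 = 1642150$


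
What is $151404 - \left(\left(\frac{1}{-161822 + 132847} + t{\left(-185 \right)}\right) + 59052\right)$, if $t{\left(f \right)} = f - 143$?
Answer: $\frac{2685403001}{28975} \approx 92680.0$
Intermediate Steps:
$t{\left(f \right)} = -143 + f$
$151404 - \left(\left(\frac{1}{-161822 + 132847} + t{\left(-185 \right)}\right) + 59052\right) = 151404 - \left(\left(\frac{1}{-161822 + 132847} - 328\right) + 59052\right) = 151404 - \left(\left(\frac{1}{-28975} - 328\right) + 59052\right) = 151404 - \left(\left(- \frac{1}{28975} - 328\right) + 59052\right) = 151404 - \left(- \frac{9503801}{28975} + 59052\right) = 151404 - \frac{1701527899}{28975} = \frac{2685403001}{28975}$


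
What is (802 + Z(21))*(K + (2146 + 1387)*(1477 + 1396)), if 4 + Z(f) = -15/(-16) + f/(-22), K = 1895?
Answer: 356456572695/44 ≈ 8.1013e+9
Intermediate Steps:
Z(f) = -49/16 - f/22 (Z(f) = -4 + (-15/(-16) + f/(-22)) = -4 + (-15*(-1/16) + f*(-1/22)) = -4 + (15/16 - f/22) = -49/16 - f/22)
(802 + Z(21))*(K + (2146 + 1387)*(1477 + 1396)) = (802 + (-49/16 - 1/22*21))*(1895 + (2146 + 1387)*(1477 + 1396)) = (802 + (-49/16 - 21/22))*(1895 + 3533*2873) = (802 - 707/176)*(1895 + 10150309) = (140445/176)*10152204 = 356456572695/44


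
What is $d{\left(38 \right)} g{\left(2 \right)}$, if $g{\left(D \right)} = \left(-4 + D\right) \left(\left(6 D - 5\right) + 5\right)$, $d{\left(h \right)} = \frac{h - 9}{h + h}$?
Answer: $- \frac{174}{19} \approx -9.1579$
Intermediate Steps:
$d{\left(h \right)} = \frac{-9 + h}{2 h}$
$g{\left(D \right)} = 6 D \left(-4 + D\right)$ ($g{\left(D \right)} = \left(-4 + D\right) \left(\left(-5 + 6 D\right) + 5\right) = \left(-4 + D\right) 6 D = 6 D \left(-4 + D\right)$)
$d{\left(38 \right)} g{\left(2 \right)} = \frac{-9 + 38}{2 \cdot 38} \cdot 6 \cdot 2 \left(-4 + 2\right) = \frac{1}{2} \cdot \frac{1}{38} \cdot 29 \cdot 6 \cdot 2 \left(-2\right) = \frac{29}{76} \left(-24\right) = - \frac{174}{19}$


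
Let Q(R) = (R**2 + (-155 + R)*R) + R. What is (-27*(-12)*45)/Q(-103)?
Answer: 81/206 ≈ 0.39320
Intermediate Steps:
Q(R) = R + R**2 + R*(-155 + R) (Q(R) = (R**2 + R*(-155 + R)) + R = R + R**2 + R*(-155 + R))
(-27*(-12)*45)/Q(-103) = (-27*(-12)*45)/((2*(-103)*(-77 - 103))) = (324*45)/((2*(-103)*(-180))) = 14580/37080 = 14580*(1/37080) = 81/206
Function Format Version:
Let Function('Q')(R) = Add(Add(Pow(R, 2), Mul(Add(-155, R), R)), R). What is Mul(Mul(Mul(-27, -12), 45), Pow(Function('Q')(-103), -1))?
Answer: Rational(81, 206) ≈ 0.39320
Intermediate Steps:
Function('Q')(R) = Add(R, Pow(R, 2), Mul(R, Add(-155, R))) (Function('Q')(R) = Add(Add(Pow(R, 2), Mul(R, Add(-155, R))), R) = Add(R, Pow(R, 2), Mul(R, Add(-155, R))))
Mul(Mul(Mul(-27, -12), 45), Pow(Function('Q')(-103), -1)) = Mul(Mul(Mul(-27, -12), 45), Pow(Mul(2, -103, Add(-77, -103)), -1)) = Mul(Mul(324, 45), Pow(Mul(2, -103, -180), -1)) = Mul(14580, Pow(37080, -1)) = Mul(14580, Rational(1, 37080)) = Rational(81, 206)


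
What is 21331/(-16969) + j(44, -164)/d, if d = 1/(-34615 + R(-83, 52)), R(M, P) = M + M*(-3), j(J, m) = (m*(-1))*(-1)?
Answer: 95868651953/16969 ≈ 5.6496e+6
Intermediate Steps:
j(J, m) = m (j(J, m) = -m*(-1) = m)
R(M, P) = -2*M (R(M, P) = M - 3*M = -2*M)
d = -1/34449 (d = 1/(-34615 - 2*(-83)) = 1/(-34615 + 166) = 1/(-34449) = -1/34449 ≈ -2.9028e-5)
21331/(-16969) + j(44, -164)/d = 21331/(-16969) - 164/(-1/34449) = 21331*(-1/16969) - 164*(-34449) = -21331/16969 + 5649636 = 95868651953/16969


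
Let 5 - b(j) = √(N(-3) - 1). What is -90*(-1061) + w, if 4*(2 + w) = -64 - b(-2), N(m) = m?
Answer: 381883/4 + I/2 ≈ 95471.0 + 0.5*I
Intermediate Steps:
b(j) = 5 - 2*I (b(j) = 5 - √(-3 - 1) = 5 - √(-4) = 5 - 2*I)
w = -77/4 + I/2 (w = -2 + (-64 - (5 - 2*I))/4 = -2 + (-64 + (-5 + 2*I))/4 = -2 + (-69 + 2*I)/4 = -2 + (-69/4 + I/2) = -77/4 + I/2 ≈ -19.25 + 0.5*I)
-90*(-1061) + w = -90*(-1061) + (-77/4 + I/2) = 95490 + (-77/4 + I/2) = 381883/4 + I/2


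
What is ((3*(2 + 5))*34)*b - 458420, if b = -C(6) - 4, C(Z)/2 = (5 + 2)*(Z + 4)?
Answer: -561236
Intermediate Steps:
C(Z) = 56 + 14*Z (C(Z) = 2*((5 + 2)*(Z + 4)) = 2*(7*(4 + Z)) = 2*(28 + 7*Z) = 56 + 14*Z)
b = -144 (b = -(56 + 14*6) - 4 = -(56 + 84) - 4 = -1*140 - 4 = -140 - 4 = -144)
((3*(2 + 5))*34)*b - 458420 = ((3*(2 + 5))*34)*(-144) - 458420 = ((3*7)*34)*(-144) - 458420 = (21*34)*(-144) - 458420 = 714*(-144) - 458420 = -102816 - 458420 = -561236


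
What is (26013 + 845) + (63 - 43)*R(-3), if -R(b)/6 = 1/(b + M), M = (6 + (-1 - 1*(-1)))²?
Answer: 295398/11 ≈ 26854.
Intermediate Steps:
M = 36 (M = (6 + (-1 + 1))² = (6 + 0)² = 6² = 36)
R(b) = -6/(36 + b) (R(b) = -6/(b + 36) = -6/(36 + b))
(26013 + 845) + (63 - 43)*R(-3) = (26013 + 845) + (63 - 43)*(-6/(36 - 3)) = 26858 + 20*(-6/33) = 26858 + 20*(-6*1/33) = 26858 + 20*(-2/11) = 26858 - 40/11 = 295398/11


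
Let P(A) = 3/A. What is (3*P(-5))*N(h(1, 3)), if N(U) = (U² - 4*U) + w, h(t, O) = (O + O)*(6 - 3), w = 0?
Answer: -2268/5 ≈ -453.60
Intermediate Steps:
h(t, O) = 6*O (h(t, O) = (2*O)*3 = 6*O)
N(U) = U² - 4*U (N(U) = (U² - 4*U) + 0 = U² - 4*U)
(3*P(-5))*N(h(1, 3)) = (3*(3/(-5)))*((6*3)*(-4 + 6*3)) = (3*(3*(-⅕)))*(18*(-4 + 18)) = (3*(-⅗))*(18*14) = -9/5*252 = -2268/5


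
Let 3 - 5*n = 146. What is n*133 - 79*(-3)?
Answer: -17834/5 ≈ -3566.8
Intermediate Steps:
n = -143/5 (n = ⅗ - ⅕*146 = ⅗ - 146/5 = -143/5 ≈ -28.600)
n*133 - 79*(-3) = -143/5*133 - 79*(-3) = -19019/5 + 237 = -17834/5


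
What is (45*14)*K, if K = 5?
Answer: 3150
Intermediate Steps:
(45*14)*K = (45*14)*5 = 630*5 = 3150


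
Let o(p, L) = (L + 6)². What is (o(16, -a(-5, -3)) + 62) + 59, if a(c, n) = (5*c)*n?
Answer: 4882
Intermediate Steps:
a(c, n) = 5*c*n
o(p, L) = (6 + L)²
(o(16, -a(-5, -3)) + 62) + 59 = ((6 - 5*(-5)*(-3))² + 62) + 59 = ((6 - 1*75)² + 62) + 59 = ((6 - 75)² + 62) + 59 = ((-69)² + 62) + 59 = (4761 + 62) + 59 = 4823 + 59 = 4882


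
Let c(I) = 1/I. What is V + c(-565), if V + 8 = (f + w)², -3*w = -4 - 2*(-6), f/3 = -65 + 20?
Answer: 96330796/5085 ≈ 18944.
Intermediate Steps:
f = -135 (f = 3*(-65 + 20) = 3*(-45) = -135)
w = -8/3 (w = -(-4 - 2*(-6))/3 = -(-4 + 12)/3 = -⅓*8 = -8/3 ≈ -2.6667)
V = 170497/9 (V = -8 + (-135 - 8/3)² = -8 + (-413/3)² = -8 + 170569/9 = 170497/9 ≈ 18944.)
V + c(-565) = 170497/9 + 1/(-565) = 170497/9 - 1/565 = 96330796/5085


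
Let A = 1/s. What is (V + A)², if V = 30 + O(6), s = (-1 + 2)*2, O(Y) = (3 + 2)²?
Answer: 12321/4 ≈ 3080.3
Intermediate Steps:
O(Y) = 25 (O(Y) = 5² = 25)
s = 2 (s = 1*2 = 2)
V = 55 (V = 30 + 25 = 55)
A = ½ (A = 1/2 = ½ ≈ 0.50000)
(V + A)² = (55 + ½)² = (111/2)² = 12321/4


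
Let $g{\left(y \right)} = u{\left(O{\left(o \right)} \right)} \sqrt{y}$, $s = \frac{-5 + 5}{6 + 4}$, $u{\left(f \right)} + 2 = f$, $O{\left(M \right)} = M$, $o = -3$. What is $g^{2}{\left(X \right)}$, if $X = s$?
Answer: $0$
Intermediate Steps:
$u{\left(f \right)} = -2 + f$
$s = 0$ ($s = \frac{0}{10} = 0 \cdot \frac{1}{10} = 0$)
$X = 0$
$g{\left(y \right)} = - 5 \sqrt{y}$ ($g{\left(y \right)} = \left(-2 - 3\right) \sqrt{y} = - 5 \sqrt{y}$)
$g^{2}{\left(X \right)} = \left(- 5 \sqrt{0}\right)^{2} = \left(\left(-5\right) 0\right)^{2} = 0^{2} = 0$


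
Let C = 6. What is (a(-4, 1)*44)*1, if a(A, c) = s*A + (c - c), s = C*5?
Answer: -5280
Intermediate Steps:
s = 30 (s = 6*5 = 30)
a(A, c) = 30*A (a(A, c) = 30*A + (c - c) = 30*A + 0 = 30*A)
(a(-4, 1)*44)*1 = ((30*(-4))*44)*1 = -120*44*1 = -5280*1 = -5280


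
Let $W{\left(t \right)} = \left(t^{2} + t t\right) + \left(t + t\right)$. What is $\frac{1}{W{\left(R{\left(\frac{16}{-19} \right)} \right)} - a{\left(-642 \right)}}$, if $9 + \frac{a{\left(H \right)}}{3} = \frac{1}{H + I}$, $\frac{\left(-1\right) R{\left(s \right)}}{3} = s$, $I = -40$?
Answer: $\frac{246202}{11035161} \approx 0.022311$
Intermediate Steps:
$R{\left(s \right)} = - 3 s$
$a{\left(H \right)} = -27 + \frac{3}{-40 + H}$ ($a{\left(H \right)} = -27 + \frac{3}{H - 40} = -27 + \frac{3}{-40 + H}$)
$W{\left(t \right)} = 2 t + 2 t^{2}$ ($W{\left(t \right)} = \left(t^{2} + t^{2}\right) + 2 t = 2 t^{2} + 2 t = 2 t + 2 t^{2}$)
$\frac{1}{W{\left(R{\left(\frac{16}{-19} \right)} \right)} - a{\left(-642 \right)}} = \frac{1}{2 \left(- 3 \frac{16}{-19}\right) \left(1 - 3 \frac{16}{-19}\right) - \frac{3 \left(361 - -5778\right)}{-40 - 642}} = \frac{1}{2 \left(- 3 \cdot 16 \left(- \frac{1}{19}\right)\right) \left(1 - 3 \cdot 16 \left(- \frac{1}{19}\right)\right) - \frac{3 \left(361 + 5778\right)}{-682}} = \frac{1}{2 \left(\left(-3\right) \left(- \frac{16}{19}\right)\right) \left(1 - - \frac{48}{19}\right) - 3 \left(- \frac{1}{682}\right) 6139} = \frac{1}{2 \cdot \frac{48}{19} \left(1 + \frac{48}{19}\right) - - \frac{18417}{682}} = \frac{1}{2 \cdot \frac{48}{19} \cdot \frac{67}{19} + \frac{18417}{682}} = \frac{1}{\frac{6432}{361} + \frac{18417}{682}} = \frac{1}{\frac{11035161}{246202}} = \frac{246202}{11035161}$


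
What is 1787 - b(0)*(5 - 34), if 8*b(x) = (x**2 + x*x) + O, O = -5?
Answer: 14151/8 ≈ 1768.9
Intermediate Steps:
b(x) = -5/8 + x**2/4 (b(x) = ((x**2 + x*x) - 5)/8 = ((x**2 + x**2) - 5)/8 = (2*x**2 - 5)/8 = (-5 + 2*x**2)/8 = -5/8 + x**2/4)
1787 - b(0)*(5 - 34) = 1787 - (-5/8 + (1/4)*0**2)*(5 - 34) = 1787 - (-5/8 + (1/4)*0)*(-29) = 1787 - (-5/8 + 0)*(-29) = 1787 - (-5)*(-29)/8 = 1787 - 1*145/8 = 1787 - 145/8 = 14151/8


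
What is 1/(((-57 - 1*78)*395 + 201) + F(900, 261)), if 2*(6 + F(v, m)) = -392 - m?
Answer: -2/106913 ≈ -1.8707e-5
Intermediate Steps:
F(v, m) = -202 - m/2 (F(v, m) = -6 + (-392 - m)/2 = -6 + (-196 - m/2) = -202 - m/2)
1/(((-57 - 1*78)*395 + 201) + F(900, 261)) = 1/(((-57 - 1*78)*395 + 201) + (-202 - 1/2*261)) = 1/(((-57 - 78)*395 + 201) + (-202 - 261/2)) = 1/((-135*395 + 201) - 665/2) = 1/((-53325 + 201) - 665/2) = 1/(-53124 - 665/2) = 1/(-106913/2) = -2/106913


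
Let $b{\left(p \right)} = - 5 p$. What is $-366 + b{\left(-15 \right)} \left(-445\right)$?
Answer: $-33741$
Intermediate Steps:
$-366 + b{\left(-15 \right)} \left(-445\right) = -366 + \left(-5\right) \left(-15\right) \left(-445\right) = -366 + 75 \left(-445\right) = -366 - 33375 = -33741$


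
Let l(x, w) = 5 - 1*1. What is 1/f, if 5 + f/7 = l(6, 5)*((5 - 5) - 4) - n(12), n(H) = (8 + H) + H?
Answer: -1/371 ≈ -0.0026954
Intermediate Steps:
l(x, w) = 4 (l(x, w) = 5 - 1 = 4)
n(H) = 8 + 2*H
f = -371 (f = -35 + 7*(4*((5 - 5) - 4) - (8 + 2*12)) = -35 + 7*(4*(0 - 4) - (8 + 24)) = -35 + 7*(4*(-4) - 1*32) = -35 + 7*(-16 - 32) = -35 + 7*(-48) = -35 - 336 = -371)
1/f = 1/(-371) = -1/371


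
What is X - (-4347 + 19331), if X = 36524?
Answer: 21540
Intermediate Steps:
X - (-4347 + 19331) = 36524 - (-4347 + 19331) = 36524 - 1*14984 = 36524 - 14984 = 21540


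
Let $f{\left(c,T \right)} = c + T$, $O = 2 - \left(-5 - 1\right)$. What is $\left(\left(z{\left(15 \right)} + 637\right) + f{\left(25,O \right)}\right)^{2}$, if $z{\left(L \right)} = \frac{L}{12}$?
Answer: $\frac{7209225}{16} \approx 4.5058 \cdot 10^{5}$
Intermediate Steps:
$z{\left(L \right)} = \frac{L}{12}$ ($z{\left(L \right)} = L \frac{1}{12} = \frac{L}{12}$)
$O = 8$ ($O = 2 - -6 = 2 + 6 = 8$)
$f{\left(c,T \right)} = T + c$
$\left(\left(z{\left(15 \right)} + 637\right) + f{\left(25,O \right)}\right)^{2} = \left(\left(\frac{1}{12} \cdot 15 + 637\right) + \left(8 + 25\right)\right)^{2} = \left(\left(\frac{5}{4} + 637\right) + 33\right)^{2} = \left(\frac{2553}{4} + 33\right)^{2} = \left(\frac{2685}{4}\right)^{2} = \frac{7209225}{16}$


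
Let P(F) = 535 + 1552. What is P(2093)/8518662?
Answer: 2087/8518662 ≈ 0.00024499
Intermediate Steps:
P(F) = 2087
P(2093)/8518662 = 2087/8518662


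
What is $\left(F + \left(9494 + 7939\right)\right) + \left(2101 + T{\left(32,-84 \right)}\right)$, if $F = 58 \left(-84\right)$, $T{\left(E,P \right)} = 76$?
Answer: $14738$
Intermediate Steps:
$F = -4872$
$\left(F + \left(9494 + 7939\right)\right) + \left(2101 + T{\left(32,-84 \right)}\right) = \left(-4872 + \left(9494 + 7939\right)\right) + \left(2101 + 76\right) = \left(-4872 + 17433\right) + 2177 = 12561 + 2177 = 14738$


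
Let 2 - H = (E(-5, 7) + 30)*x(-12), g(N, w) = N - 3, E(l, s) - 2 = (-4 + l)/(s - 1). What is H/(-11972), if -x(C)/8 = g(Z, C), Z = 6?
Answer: -367/5986 ≈ -0.061310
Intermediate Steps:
E(l, s) = 2 + (-4 + l)/(-1 + s) (E(l, s) = 2 + (-4 + l)/(s - 1) = 2 + (-4 + l)/(-1 + s))
g(N, w) = -3 + N
x(C) = -24 (x(C) = -8*(-3 + 6) = -8*3 = -24)
H = 734 (H = 2 - ((-6 - 5 + 2*7)/(-1 + 7) + 30)*(-24) = 2 - ((-6 - 5 + 14)/6 + 30)*(-24) = 2 - ((1/6)*3 + 30)*(-24) = 2 - (1/2 + 30)*(-24) = 2 - 61*(-24)/2 = 2 - 1*(-732) = 2 + 732 = 734)
H/(-11972) = 734/(-11972) = 734*(-1/11972) = -367/5986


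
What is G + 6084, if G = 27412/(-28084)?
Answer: 6101273/1003 ≈ 6083.0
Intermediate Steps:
G = -979/1003 (G = 27412*(-1/28084) = -979/1003 ≈ -0.97607)
G + 6084 = -979/1003 + 6084 = 6101273/1003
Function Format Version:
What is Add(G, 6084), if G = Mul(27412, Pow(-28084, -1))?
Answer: Rational(6101273, 1003) ≈ 6083.0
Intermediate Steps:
G = Rational(-979, 1003) (G = Mul(27412, Rational(-1, 28084)) = Rational(-979, 1003) ≈ -0.97607)
Add(G, 6084) = Add(Rational(-979, 1003), 6084) = Rational(6101273, 1003)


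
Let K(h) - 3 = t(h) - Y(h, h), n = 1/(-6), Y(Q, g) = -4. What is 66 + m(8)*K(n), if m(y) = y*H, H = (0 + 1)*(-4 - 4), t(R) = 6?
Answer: -766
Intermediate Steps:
n = -⅙ ≈ -0.16667
K(h) = 13 (K(h) = 3 + (6 - 1*(-4)) = 3 + (6 + 4) = 3 + 10 = 13)
H = -8 (H = 1*(-8) = -8)
m(y) = -8*y (m(y) = y*(-8) = -8*y)
66 + m(8)*K(n) = 66 - 8*8*13 = 66 - 64*13 = 66 - 832 = -766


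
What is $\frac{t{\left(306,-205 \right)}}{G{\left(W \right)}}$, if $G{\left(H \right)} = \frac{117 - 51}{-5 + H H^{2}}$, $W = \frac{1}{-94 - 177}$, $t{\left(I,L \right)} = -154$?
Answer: $\frac{232195964}{19902511} \approx 11.667$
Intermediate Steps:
$W = - \frac{1}{271}$ ($W = \frac{1}{-271} = - \frac{1}{271} \approx -0.00369$)
$G{\left(H \right)} = \frac{66}{-5 + H^{3}}$
$\frac{t{\left(306,-205 \right)}}{G{\left(W \right)}} = - \frac{154}{66 \frac{1}{-5 + \left(- \frac{1}{271}\right)^{3}}} = - \frac{154}{66 \frac{1}{-5 - \frac{1}{19902511}}} = - \frac{154}{66 \frac{1}{- \frac{99512556}{19902511}}} = - \frac{154}{66 \left(- \frac{19902511}{99512556}\right)} = - \frac{154}{- \frac{19902511}{1507766}} = \left(-154\right) \left(- \frac{1507766}{19902511}\right) = \frac{232195964}{19902511}$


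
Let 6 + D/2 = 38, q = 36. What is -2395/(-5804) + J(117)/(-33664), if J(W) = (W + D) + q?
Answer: 19841453/48846464 ≈ 0.40620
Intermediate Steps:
D = 64 (D = -12 + 2*38 = -12 + 76 = 64)
J(W) = 100 + W (J(W) = (W + 64) + 36 = (64 + W) + 36 = 100 + W)
-2395/(-5804) + J(117)/(-33664) = -2395/(-5804) + (100 + 117)/(-33664) = -2395*(-1/5804) + 217*(-1/33664) = 2395/5804 - 217/33664 = 19841453/48846464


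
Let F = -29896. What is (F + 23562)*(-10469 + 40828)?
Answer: -192293906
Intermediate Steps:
(F + 23562)*(-10469 + 40828) = (-29896 + 23562)*(-10469 + 40828) = -6334*30359 = -192293906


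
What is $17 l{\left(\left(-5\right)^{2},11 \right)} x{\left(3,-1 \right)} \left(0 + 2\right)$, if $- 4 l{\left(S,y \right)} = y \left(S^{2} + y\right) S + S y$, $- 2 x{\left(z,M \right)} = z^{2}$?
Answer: $\frac{26801775}{4} \approx 6.7004 \cdot 10^{6}$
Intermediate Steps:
$x{\left(z,M \right)} = - \frac{z^{2}}{2}$
$l{\left(S,y \right)} = - \frac{S y}{4} - \frac{S y \left(y + S^{2}\right)}{4}$ ($l{\left(S,y \right)} = - \frac{y \left(S^{2} + y\right) S + S y}{4} = - \frac{y \left(y + S^{2}\right) S + S y}{4} = - \frac{S y \left(y + S^{2}\right) + S y}{4} = - \frac{S y + S y \left(y + S^{2}\right)}{4} = - \frac{S y}{4} - \frac{S y \left(y + S^{2}\right)}{4}$)
$17 l{\left(\left(-5\right)^{2},11 \right)} x{\left(3,-1 \right)} \left(0 + 2\right) = 17 \left(\left(- \frac{1}{4}\right) \left(-5\right)^{2} \cdot 11 \left(1 + 11 + \left(\left(-5\right)^{2}\right)^{2}\right)\right) - \frac{3^{2}}{2} \left(0 + 2\right) = 17 \left(\left(- \frac{1}{4}\right) 25 \cdot 11 \left(1 + 11 + 25^{2}\right)\right) \left(- \frac{1}{2}\right) 9 \cdot 2 = 17 \left(\left(- \frac{1}{4}\right) 25 \cdot 11 \left(1 + 11 + 625\right)\right) \left(\left(- \frac{9}{2}\right) 2\right) = 17 \left(\left(- \frac{1}{4}\right) 25 \cdot 11 \cdot 637\right) \left(-9\right) = 17 \left(- \frac{175175}{4}\right) \left(-9\right) = \left(- \frac{2977975}{4}\right) \left(-9\right) = \frac{26801775}{4}$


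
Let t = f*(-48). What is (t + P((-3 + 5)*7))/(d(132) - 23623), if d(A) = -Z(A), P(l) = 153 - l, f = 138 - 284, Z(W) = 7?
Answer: -7147/23630 ≈ -0.30245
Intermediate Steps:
f = -146
t = 7008 (t = -146*(-48) = 7008)
d(A) = -7 (d(A) = -1*7 = -7)
(t + P((-3 + 5)*7))/(d(132) - 23623) = (7008 + (153 - (-3 + 5)*7))/(-7 - 23623) = (7008 + (153 - 2*7))/(-23630) = (7008 + (153 - 1*14))*(-1/23630) = (7008 + (153 - 14))*(-1/23630) = (7008 + 139)*(-1/23630) = 7147*(-1/23630) = -7147/23630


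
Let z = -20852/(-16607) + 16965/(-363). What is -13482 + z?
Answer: -27182753947/2009447 ≈ -13527.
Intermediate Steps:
z = -91389493/2009447 (z = -20852*(-1/16607) + 16965*(-1/363) = 20852/16607 - 5655/121 = -91389493/2009447 ≈ -45.480)
-13482 + z = -13482 - 91389493/2009447 = -27182753947/2009447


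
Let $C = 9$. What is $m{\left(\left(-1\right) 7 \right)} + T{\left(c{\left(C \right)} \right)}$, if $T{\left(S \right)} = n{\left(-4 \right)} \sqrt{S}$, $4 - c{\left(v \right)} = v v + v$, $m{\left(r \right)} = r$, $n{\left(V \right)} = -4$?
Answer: $-7 - 4 i \sqrt{86} \approx -7.0 - 37.094 i$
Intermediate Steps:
$c{\left(v \right)} = 4 - v - v^{2}$ ($c{\left(v \right)} = 4 - \left(v v + v\right) = 4 - \left(v^{2} + v\right) = 4 - \left(v + v^{2}\right) = 4 - v - v^{2}$)
$T{\left(S \right)} = - 4 \sqrt{S}$
$m{\left(\left(-1\right) 7 \right)} + T{\left(c{\left(C \right)} \right)} = \left(-1\right) 7 - 4 \sqrt{4 - 9 - 9^{2}} = -7 - 4 \sqrt{4 - 9 - 81} = -7 - 4 \sqrt{-86} = -7 - 4 i \sqrt{86}$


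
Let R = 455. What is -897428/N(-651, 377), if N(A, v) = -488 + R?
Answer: 897428/33 ≈ 27195.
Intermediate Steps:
N(A, v) = -33 (N(A, v) = -488 + 455 = -33)
-897428/N(-651, 377) = -897428/(-33) = -897428*(-1/33) = 897428/33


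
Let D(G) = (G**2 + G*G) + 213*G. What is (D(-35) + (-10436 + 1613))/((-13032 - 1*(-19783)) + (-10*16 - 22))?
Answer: -13828/6569 ≈ -2.1050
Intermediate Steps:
D(G) = 2*G**2 + 213*G (D(G) = (G**2 + G**2) + 213*G = 2*G**2 + 213*G)
(D(-35) + (-10436 + 1613))/((-13032 - 1*(-19783)) + (-10*16 - 22)) = (-35*(213 + 2*(-35)) + (-10436 + 1613))/((-13032 - 1*(-19783)) + (-10*16 - 22)) = (-35*(213 - 70) - 8823)/((-13032 + 19783) + (-160 - 22)) = (-35*143 - 8823)/(6751 - 182) = (-5005 - 8823)/6569 = -13828*1/6569 = -13828/6569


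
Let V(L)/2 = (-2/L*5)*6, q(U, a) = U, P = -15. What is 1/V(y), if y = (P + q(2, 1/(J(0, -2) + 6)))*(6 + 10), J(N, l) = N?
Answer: 26/15 ≈ 1.7333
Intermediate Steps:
y = -208 (y = (-15 + 2)*(6 + 10) = -13*16 = -208)
V(L) = -120/L (V(L) = 2*((-2/L*5)*6) = 2*(-10/L*6) = 2*(-60/L) = -120/L)
1/V(y) = 1/(-120/(-208)) = 1/(-120*(-1/208)) = 1/(15/26) = 26/15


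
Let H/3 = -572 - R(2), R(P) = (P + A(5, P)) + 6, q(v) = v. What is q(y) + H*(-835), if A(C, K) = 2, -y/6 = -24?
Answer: 1458054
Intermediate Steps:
y = 144 (y = -6*(-24) = 144)
R(P) = 8 + P (R(P) = (P + 2) + 6 = (2 + P) + 6 = 8 + P)
H = -1746 (H = 3*(-572 - (8 + 2)) = 3*(-572 - 1*10) = 3*(-572 - 10) = 3*(-582) = -1746)
q(y) + H*(-835) = 144 - 1746*(-835) = 144 + 1457910 = 1458054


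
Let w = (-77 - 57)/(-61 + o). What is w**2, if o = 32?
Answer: 17956/841 ≈ 21.351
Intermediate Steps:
w = 134/29 (w = (-77 - 57)/(-61 + 32) = -134/(-29) = -134*(-1/29) = 134/29 ≈ 4.6207)
w**2 = (134/29)**2 = 17956/841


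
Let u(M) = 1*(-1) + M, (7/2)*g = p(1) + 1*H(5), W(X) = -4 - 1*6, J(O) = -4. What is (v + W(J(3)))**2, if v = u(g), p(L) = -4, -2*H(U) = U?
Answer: 8100/49 ≈ 165.31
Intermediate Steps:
H(U) = -U/2
W(X) = -10 (W(X) = -4 - 6 = -10)
g = -13/7 (g = 2*(-4 + 1*(-1/2*5))/7 = 2*(-4 + 1*(-5/2))/7 = 2*(-4 - 5/2)/7 = (2/7)*(-13/2) = -13/7 ≈ -1.8571)
u(M) = -1 + M
v = -20/7 (v = -1 - 13/7 = -20/7 ≈ -2.8571)
(v + W(J(3)))**2 = (-20/7 - 10)**2 = (-90/7)**2 = 8100/49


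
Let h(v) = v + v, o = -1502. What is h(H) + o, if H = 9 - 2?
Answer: -1488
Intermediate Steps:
H = 7
h(v) = 2*v
h(H) + o = 2*7 - 1502 = 14 - 1502 = -1488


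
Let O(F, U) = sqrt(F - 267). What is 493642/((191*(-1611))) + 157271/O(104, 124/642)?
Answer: -493642/307701 - 157271*I*sqrt(163)/163 ≈ -1.6043 - 12318.0*I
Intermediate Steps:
O(F, U) = sqrt(-267 + F)
493642/((191*(-1611))) + 157271/O(104, 124/642) = 493642/((191*(-1611))) + 157271/(sqrt(-267 + 104)) = 493642/(-307701) + 157271/(sqrt(-163)) = 493642*(-1/307701) + 157271/((I*sqrt(163))) = -493642/307701 + 157271*(-I*sqrt(163)/163) = -493642/307701 - 157271*I*sqrt(163)/163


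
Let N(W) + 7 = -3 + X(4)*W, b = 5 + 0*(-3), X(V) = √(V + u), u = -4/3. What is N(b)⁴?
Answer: 490000/9 - 200000*√6/9 ≈ 11.339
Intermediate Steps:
u = -4/3 (u = -4*⅓ = -4/3 ≈ -1.3333)
X(V) = √(-4/3 + V) (X(V) = √(V - 4/3) = √(-4/3 + V))
b = 5 (b = 5 + 0 = 5)
N(W) = -10 + 2*W*√6/3 (N(W) = -7 + (-3 + (√(-12 + 9*4)/3)*W) = -7 + (-3 + (√(-12 + 36)/3)*W) = -7 + (-3 + (√24/3)*W) = -7 + (-3 + ((2*√6)/3)*W) = -7 + (-3 + (2*√6/3)*W) = -7 + (-3 + 2*W*√6/3) = -10 + 2*W*√6/3)
N(b)⁴ = (-10 + (⅔)*5*√6)⁴ = (-10 + 10*√6/3)⁴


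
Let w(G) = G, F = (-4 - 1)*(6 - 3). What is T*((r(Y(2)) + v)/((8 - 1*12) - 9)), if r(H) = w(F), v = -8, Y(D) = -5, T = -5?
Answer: -115/13 ≈ -8.8462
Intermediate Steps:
F = -15 (F = -5*3 = -15)
r(H) = -15
T*((r(Y(2)) + v)/((8 - 1*12) - 9)) = -5*(-15 - 8)/((8 - 1*12) - 9) = -(-115)/((8 - 12) - 9) = -(-115)/(-4 - 9) = -(-115)/(-13) = -(-115)*(-1)/13 = -5*23/13 = -115/13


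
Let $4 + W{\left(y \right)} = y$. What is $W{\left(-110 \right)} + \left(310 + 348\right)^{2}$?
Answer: $432850$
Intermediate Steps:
$W{\left(y \right)} = -4 + y$
$W{\left(-110 \right)} + \left(310 + 348\right)^{2} = \left(-4 - 110\right) + \left(310 + 348\right)^{2} = -114 + 658^{2} = -114 + 432964 = 432850$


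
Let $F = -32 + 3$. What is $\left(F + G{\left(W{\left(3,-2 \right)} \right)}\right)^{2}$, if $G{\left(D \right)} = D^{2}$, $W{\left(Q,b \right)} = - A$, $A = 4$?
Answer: $169$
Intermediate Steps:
$W{\left(Q,b \right)} = -4$ ($W{\left(Q,b \right)} = \left(-1\right) 4 = -4$)
$F = -29$
$\left(F + G{\left(W{\left(3,-2 \right)} \right)}\right)^{2} = \left(-29 + \left(-4\right)^{2}\right)^{2} = \left(-29 + 16\right)^{2} = \left(-13\right)^{2} = 169$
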